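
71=71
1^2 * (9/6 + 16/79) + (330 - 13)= 318.70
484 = 484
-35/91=-5/13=-0.38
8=8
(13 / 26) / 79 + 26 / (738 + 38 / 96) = 232627 / 5599994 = 0.04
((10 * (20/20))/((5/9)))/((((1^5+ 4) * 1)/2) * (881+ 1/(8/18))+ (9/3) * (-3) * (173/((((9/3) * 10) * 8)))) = 1440/176131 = 0.01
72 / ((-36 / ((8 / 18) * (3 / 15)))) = -8 / 45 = -0.18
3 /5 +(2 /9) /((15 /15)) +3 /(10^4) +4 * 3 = 1154027 /90000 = 12.82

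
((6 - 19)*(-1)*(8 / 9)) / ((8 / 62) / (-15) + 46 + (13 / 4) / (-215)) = 2772640 / 11031549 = 0.25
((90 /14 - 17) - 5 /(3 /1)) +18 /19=-4505 /399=-11.29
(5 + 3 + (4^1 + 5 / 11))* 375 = 51375 / 11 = 4670.45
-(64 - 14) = -50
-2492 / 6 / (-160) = 623 / 240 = 2.60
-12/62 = -6/31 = -0.19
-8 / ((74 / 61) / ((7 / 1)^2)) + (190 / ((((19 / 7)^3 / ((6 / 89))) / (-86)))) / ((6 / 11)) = -504191184 / 1188773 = -424.13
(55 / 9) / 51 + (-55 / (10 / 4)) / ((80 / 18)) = -44341 / 9180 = -4.83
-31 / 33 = -0.94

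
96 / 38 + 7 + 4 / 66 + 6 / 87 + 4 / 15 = 300703 / 30305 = 9.92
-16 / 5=-3.20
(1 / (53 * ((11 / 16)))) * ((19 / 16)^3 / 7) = 6859 / 1044736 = 0.01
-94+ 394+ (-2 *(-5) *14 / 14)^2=400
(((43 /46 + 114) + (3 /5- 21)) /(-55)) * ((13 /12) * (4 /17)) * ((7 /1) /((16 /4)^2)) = -116389 /607200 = -0.19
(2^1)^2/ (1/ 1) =4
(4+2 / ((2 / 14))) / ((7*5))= 18 / 35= 0.51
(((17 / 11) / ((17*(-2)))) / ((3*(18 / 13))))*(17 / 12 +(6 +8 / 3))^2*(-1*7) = 7.79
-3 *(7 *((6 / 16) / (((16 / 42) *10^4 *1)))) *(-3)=3969 / 640000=0.01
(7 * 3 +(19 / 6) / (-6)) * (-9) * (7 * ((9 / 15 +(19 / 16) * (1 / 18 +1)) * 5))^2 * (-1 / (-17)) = -15132538729 / 331776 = -45610.71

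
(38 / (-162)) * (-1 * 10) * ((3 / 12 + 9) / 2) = 3515 / 324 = 10.85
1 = 1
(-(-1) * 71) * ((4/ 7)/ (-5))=-284/ 35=-8.11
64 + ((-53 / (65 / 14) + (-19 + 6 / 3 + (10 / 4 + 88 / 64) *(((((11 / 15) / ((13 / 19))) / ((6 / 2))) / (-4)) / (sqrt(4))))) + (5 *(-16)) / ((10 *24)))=1313329 / 37440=35.08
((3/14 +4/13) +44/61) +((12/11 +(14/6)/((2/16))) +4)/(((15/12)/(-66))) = -69562729/55510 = -1253.16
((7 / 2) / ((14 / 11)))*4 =11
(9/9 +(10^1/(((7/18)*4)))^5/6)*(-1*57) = -3507950373/33614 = -104359.80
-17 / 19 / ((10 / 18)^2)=-1377 / 475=-2.90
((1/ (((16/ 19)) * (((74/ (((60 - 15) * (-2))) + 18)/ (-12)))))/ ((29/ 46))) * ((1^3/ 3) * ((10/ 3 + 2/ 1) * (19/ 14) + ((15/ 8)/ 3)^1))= -8659155/ 2510704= -3.45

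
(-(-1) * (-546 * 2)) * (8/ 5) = -8736/ 5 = -1747.20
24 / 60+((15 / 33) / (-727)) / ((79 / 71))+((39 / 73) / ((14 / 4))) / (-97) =62294824247 / 156572983105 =0.40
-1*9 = -9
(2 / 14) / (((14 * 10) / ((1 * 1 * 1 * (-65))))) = -13 / 196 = -0.07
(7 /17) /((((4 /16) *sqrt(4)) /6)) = 84 /17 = 4.94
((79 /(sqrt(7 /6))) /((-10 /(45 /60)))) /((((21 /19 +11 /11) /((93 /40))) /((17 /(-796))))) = 7119243 * sqrt(42) /356608000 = 0.13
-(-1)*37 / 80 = 37 / 80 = 0.46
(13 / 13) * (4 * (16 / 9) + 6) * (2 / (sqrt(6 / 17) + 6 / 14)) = -28084 / 423 + 11564 * sqrt(102) / 1269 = 25.64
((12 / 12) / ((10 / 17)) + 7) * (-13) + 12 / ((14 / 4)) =-7677 / 70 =-109.67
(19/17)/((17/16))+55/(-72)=5993/20808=0.29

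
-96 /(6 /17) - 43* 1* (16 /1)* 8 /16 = -616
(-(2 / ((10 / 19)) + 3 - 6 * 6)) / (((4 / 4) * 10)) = 73 / 25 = 2.92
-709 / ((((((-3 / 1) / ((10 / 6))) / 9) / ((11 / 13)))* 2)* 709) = 55 / 26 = 2.12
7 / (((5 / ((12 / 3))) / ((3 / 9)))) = 28 / 15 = 1.87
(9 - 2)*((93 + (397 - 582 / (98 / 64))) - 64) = 2250 / 7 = 321.43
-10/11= -0.91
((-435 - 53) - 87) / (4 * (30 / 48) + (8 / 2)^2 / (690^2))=-136878750 / 595133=-230.00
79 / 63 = 1.25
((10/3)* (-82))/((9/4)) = -3280/27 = -121.48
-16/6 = -8/3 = -2.67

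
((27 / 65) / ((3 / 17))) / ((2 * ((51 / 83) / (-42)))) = -80.45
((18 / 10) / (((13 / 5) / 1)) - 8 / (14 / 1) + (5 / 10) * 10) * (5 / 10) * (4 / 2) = 5.12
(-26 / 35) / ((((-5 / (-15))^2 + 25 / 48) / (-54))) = 15552 / 245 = 63.48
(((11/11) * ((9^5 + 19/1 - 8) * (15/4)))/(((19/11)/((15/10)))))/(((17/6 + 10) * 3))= 4995.68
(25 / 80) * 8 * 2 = 5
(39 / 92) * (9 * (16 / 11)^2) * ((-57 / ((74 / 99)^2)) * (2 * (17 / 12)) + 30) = -7966753704 / 3809927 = -2091.05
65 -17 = 48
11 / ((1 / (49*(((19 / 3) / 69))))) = 10241 / 207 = 49.47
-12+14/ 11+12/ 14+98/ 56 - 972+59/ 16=-1202965/ 1232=-976.43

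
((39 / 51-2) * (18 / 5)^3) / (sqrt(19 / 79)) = -122472 * sqrt(1501) / 40375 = -117.52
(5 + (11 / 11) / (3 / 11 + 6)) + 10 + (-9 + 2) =563 / 69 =8.16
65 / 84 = 0.77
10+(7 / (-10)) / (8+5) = 1293 / 130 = 9.95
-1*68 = -68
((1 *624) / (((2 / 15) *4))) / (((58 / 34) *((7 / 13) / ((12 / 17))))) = 182520 / 203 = 899.11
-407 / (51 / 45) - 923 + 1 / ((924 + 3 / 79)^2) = -1282.12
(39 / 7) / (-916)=-39 / 6412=-0.01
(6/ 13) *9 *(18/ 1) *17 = 16524/ 13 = 1271.08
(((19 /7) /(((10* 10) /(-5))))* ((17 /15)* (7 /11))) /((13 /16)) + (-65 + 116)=50.88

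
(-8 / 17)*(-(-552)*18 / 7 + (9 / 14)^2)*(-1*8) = 4452624 / 833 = 5345.29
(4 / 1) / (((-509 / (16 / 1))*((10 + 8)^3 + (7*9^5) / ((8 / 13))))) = -512 / 2758838535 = -0.00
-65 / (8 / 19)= -154.38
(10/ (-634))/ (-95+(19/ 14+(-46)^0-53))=70/ 646363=0.00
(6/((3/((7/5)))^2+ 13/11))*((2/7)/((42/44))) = 121/389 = 0.31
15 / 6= 5 / 2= 2.50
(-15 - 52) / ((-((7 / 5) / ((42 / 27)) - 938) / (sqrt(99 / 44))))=-1005 / 9371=-0.11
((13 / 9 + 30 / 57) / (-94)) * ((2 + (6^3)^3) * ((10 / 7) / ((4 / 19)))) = -8490460565 / 5922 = -1433715.06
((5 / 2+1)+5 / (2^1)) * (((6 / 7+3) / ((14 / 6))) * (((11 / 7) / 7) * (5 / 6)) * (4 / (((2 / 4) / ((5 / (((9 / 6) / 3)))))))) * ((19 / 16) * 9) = 3809025 / 2401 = 1586.43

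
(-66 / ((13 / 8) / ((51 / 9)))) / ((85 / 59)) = -10384 / 65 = -159.75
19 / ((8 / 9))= 171 / 8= 21.38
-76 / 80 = -19 / 20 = -0.95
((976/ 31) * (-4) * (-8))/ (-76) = -7808/ 589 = -13.26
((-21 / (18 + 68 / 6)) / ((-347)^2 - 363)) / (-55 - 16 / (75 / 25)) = 189 / 1912092688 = 0.00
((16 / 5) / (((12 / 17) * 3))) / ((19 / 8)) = 544 / 855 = 0.64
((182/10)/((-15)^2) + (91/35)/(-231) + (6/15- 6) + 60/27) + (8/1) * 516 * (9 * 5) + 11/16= 257459727787/1386000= 185757.38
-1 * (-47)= 47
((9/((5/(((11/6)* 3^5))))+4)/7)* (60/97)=48354/679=71.21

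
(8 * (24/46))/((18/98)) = 1568/69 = 22.72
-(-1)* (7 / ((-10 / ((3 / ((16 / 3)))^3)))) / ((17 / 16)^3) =-5103 / 49130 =-0.10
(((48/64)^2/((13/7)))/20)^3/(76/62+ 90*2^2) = 7751457/806158532608000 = 0.00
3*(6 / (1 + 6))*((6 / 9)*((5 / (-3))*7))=-20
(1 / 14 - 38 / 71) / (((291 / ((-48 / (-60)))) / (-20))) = 3688 / 144627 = 0.03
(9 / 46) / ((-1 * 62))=-9 / 2852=-0.00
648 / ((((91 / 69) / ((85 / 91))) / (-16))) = -7343.11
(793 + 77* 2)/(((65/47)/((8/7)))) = 356072/455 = 782.58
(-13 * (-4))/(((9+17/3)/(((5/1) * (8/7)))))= 1560/77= 20.26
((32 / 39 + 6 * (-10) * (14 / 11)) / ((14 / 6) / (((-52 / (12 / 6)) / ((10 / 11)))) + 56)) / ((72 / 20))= -81020 / 215901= -0.38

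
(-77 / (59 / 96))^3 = -403911180288 / 205379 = -1966662.51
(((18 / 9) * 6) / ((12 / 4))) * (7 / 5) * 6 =168 / 5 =33.60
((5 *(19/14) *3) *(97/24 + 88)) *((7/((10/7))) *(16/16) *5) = 1468985/32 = 45905.78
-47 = -47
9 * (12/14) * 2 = 108/7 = 15.43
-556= -556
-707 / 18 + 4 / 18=-703 / 18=-39.06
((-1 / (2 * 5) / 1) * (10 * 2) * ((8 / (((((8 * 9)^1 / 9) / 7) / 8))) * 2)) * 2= -448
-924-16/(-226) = -104404/113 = -923.93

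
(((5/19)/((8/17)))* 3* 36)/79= 2295/3002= 0.76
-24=-24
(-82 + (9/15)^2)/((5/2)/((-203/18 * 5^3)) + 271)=-0.30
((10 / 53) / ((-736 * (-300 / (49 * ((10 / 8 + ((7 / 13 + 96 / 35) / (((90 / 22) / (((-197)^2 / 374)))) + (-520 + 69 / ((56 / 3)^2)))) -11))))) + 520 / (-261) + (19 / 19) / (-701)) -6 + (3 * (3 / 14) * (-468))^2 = 335756174683651873260673 / 3709725713680896000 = 90507.01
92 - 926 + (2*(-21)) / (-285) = -79216 / 95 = -833.85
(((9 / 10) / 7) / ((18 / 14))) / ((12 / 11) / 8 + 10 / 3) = 33 / 1145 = 0.03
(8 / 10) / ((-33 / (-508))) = 2032 / 165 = 12.32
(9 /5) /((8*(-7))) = -9 /280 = -0.03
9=9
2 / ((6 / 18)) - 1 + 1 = 6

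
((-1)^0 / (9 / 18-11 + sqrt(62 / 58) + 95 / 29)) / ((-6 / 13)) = 754 * sqrt(899) / 515895 + 157963 / 515895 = 0.35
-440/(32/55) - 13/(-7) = -21123/28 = -754.39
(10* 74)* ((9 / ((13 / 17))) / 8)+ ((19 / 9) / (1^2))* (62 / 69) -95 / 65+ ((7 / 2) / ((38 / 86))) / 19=3175205504 / 2914353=1089.51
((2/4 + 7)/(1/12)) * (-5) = -450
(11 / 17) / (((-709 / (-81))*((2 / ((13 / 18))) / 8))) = 2574 / 12053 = 0.21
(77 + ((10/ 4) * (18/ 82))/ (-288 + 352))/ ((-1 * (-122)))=0.63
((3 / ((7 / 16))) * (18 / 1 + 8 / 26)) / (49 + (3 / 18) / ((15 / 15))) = 9792 / 3835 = 2.55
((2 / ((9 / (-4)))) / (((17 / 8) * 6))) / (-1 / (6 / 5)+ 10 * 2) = -64 / 17595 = -0.00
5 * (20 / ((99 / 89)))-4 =8504 / 99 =85.90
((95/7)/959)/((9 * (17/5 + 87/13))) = 6175/39633552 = 0.00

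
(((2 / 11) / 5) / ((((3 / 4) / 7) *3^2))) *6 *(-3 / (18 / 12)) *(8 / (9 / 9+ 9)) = -896 / 2475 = -0.36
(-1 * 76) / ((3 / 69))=-1748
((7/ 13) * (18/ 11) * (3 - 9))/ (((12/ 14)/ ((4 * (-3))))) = 10584/ 143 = 74.01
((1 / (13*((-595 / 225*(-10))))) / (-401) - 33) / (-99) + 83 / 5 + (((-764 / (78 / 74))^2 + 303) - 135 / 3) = 525639.71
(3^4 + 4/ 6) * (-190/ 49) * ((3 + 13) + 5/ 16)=-41325/ 8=-5165.62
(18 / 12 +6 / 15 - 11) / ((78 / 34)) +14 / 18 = -287 / 90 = -3.19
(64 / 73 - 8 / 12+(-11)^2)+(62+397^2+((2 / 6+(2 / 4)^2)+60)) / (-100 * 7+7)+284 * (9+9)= 434105927 / 86724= 5005.60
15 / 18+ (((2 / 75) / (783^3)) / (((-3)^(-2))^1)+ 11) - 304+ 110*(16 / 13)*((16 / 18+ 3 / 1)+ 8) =137024119340377 / 104010548850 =1317.41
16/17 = 0.94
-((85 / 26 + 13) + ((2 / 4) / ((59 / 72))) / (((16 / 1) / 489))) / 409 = -107127 / 1254812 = -0.09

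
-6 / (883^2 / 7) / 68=-21 / 26509426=-0.00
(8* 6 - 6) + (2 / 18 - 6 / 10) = 1868 / 45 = 41.51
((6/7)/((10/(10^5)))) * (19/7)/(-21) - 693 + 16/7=-616915/343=-1798.59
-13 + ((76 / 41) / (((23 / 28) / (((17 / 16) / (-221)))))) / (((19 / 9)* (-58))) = -9243223 / 711022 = -13.00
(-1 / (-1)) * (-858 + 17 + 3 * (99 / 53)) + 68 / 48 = -530411 / 636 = -833.98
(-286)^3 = -23393656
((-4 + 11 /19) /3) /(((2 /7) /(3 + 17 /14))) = -3835 /228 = -16.82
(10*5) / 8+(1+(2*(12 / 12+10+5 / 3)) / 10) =587 / 60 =9.78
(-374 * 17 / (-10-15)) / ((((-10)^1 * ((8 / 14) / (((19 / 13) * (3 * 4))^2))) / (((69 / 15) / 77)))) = -86384412 / 105625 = -817.84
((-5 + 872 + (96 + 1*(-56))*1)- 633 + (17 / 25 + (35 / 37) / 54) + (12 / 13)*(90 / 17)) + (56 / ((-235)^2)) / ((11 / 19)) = 74994914811851 / 268235446050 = 279.59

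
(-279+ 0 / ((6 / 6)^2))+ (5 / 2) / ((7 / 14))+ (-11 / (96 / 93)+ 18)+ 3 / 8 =-8521 / 32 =-266.28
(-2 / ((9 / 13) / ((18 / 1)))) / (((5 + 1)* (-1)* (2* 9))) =13 / 27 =0.48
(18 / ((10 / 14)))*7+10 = 932 / 5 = 186.40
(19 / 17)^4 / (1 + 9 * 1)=130321 / 835210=0.16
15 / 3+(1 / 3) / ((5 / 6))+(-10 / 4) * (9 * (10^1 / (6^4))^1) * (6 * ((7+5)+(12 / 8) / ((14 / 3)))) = -8327 / 1120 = -7.43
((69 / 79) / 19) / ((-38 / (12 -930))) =31671 / 28519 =1.11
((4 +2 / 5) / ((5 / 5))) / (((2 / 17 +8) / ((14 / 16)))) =0.47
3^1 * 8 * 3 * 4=288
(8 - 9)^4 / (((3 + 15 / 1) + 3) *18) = 1 / 378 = 0.00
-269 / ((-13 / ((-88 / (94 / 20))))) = -236720 / 611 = -387.43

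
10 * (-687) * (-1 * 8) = 54960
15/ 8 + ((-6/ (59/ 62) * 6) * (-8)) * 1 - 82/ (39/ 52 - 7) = 3748141/ 11800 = 317.64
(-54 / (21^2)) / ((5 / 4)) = -24 / 245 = -0.10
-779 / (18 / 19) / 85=-14801 / 1530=-9.67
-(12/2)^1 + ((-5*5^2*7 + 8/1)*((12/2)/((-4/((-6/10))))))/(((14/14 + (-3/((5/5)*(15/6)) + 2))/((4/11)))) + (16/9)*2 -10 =-16838/99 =-170.08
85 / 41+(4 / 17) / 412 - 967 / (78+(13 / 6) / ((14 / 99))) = -1554800128 / 187589883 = -8.29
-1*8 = -8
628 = 628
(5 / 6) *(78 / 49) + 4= 261 / 49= 5.33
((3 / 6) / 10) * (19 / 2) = 0.48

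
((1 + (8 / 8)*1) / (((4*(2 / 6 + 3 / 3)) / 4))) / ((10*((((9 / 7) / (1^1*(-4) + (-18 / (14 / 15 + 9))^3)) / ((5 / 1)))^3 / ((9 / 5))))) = -15643.63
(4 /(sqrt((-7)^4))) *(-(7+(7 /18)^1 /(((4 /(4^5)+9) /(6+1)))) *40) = -23.84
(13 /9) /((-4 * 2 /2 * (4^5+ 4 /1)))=-13 /37008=-0.00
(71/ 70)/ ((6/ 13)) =923/ 420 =2.20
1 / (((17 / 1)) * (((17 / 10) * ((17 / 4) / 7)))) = 280 / 4913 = 0.06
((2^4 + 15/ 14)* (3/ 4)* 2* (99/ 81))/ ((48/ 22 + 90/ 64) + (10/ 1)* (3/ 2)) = 231352/ 137403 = 1.68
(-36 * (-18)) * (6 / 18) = 216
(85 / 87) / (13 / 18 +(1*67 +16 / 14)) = 3570 / 251633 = 0.01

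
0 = 0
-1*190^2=-36100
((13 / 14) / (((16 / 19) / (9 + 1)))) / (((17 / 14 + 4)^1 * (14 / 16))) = 1235 / 511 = 2.42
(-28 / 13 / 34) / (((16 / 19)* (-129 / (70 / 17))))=4655 / 1938612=0.00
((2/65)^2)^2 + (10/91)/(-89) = -13721282/11120939375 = -0.00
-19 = -19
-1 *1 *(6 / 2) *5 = -15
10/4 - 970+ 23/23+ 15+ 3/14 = -6659/7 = -951.29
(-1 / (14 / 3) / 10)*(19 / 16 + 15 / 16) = -51 / 1120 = -0.05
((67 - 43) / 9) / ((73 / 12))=32 / 73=0.44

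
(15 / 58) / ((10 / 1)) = 3 / 116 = 0.03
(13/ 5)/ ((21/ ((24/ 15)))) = 104/ 525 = 0.20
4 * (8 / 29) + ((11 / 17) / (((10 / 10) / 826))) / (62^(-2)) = 1012871480 / 493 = 2054506.04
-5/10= -1/2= -0.50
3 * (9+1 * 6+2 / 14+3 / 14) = 645 / 14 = 46.07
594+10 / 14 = 4163 / 7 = 594.71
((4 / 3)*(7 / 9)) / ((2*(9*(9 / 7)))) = 98 / 2187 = 0.04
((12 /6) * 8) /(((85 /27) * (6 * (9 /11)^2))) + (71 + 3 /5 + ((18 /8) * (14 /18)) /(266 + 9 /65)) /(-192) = 3023333999 /3387836160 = 0.89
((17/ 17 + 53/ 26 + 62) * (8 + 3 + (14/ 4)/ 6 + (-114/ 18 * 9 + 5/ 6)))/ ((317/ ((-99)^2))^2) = -28967893376895/ 10450856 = -2771820.16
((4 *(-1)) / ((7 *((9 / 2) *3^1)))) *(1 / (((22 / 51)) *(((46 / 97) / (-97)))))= 319906 / 15939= 20.07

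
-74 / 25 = -2.96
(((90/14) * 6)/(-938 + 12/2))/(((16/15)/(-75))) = 151875/52192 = 2.91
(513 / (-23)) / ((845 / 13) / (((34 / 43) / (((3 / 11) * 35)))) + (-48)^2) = -63954 / 8856311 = -0.01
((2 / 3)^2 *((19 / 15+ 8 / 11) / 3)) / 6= 658 / 13365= 0.05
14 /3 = 4.67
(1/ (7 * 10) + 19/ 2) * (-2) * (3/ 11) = -1998/ 385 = -5.19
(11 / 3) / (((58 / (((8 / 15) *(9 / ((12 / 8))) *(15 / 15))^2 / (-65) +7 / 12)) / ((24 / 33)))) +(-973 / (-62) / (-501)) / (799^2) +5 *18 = 252366996154394687 / 2803467926990250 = 90.02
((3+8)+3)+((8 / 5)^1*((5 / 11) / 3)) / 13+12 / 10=32644 / 2145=15.22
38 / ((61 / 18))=684 / 61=11.21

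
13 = 13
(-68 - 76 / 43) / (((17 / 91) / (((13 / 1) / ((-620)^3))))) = 3549 / 174217768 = 0.00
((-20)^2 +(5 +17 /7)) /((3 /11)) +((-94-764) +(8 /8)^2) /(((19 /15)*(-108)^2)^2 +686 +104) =171199893977923 /114598934814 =1493.90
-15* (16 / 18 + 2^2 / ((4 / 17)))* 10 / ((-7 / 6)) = 2300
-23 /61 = -0.38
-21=-21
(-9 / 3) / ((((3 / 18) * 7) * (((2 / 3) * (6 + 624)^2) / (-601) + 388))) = 5409 / 109942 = 0.05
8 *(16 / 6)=64 / 3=21.33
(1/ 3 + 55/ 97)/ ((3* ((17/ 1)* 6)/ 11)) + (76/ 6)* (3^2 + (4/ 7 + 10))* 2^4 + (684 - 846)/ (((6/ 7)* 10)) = 12303156301/ 3116610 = 3947.61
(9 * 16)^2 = 20736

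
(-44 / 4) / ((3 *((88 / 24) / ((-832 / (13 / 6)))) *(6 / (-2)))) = -128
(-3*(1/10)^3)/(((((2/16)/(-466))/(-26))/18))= -654264/125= -5234.11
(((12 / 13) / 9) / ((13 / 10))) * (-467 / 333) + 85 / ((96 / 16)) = 14.06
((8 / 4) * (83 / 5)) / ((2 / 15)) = 249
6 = 6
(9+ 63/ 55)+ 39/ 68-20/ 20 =36349/ 3740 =9.72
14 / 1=14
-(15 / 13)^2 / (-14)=225 / 2366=0.10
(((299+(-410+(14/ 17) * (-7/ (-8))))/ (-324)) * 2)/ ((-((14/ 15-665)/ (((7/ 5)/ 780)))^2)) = -7499/ 1507927367606400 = -0.00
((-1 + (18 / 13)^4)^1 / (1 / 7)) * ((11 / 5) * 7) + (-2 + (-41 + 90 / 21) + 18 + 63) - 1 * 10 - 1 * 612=-58237779 / 199927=-291.30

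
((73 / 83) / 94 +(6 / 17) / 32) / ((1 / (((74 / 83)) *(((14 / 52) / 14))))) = 800347 / 2289793376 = 0.00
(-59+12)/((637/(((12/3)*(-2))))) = 376/637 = 0.59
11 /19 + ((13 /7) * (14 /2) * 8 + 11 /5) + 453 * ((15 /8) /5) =210257 /760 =276.65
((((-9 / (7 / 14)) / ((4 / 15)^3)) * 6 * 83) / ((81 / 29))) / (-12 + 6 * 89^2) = -902625 / 253408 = -3.56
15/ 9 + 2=11/ 3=3.67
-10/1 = -10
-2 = -2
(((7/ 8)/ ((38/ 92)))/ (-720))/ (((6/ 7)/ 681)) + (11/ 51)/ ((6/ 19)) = -3078373/ 1860480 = -1.65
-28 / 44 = -7 / 11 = -0.64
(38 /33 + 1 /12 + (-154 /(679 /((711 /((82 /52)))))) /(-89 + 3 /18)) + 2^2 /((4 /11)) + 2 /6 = 98429497 /7174508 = 13.72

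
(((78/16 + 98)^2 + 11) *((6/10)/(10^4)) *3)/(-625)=-6102297/2000000000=-0.00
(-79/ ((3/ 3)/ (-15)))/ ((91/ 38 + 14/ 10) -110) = -225150/ 20179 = -11.16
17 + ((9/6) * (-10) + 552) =554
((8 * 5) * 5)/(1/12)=2400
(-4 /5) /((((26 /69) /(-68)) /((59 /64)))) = 69207 /520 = 133.09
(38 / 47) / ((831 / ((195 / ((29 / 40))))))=98800 / 377551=0.26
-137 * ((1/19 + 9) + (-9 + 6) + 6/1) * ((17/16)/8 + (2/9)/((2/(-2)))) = 147.63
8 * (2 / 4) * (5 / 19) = 20 / 19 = 1.05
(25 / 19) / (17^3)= 25 / 93347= 0.00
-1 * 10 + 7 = -3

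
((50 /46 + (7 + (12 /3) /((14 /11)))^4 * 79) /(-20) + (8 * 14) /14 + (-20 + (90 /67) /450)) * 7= -1547242209941 /5285630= -292726.17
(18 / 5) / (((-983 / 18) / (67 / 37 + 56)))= -693036 / 181855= -3.81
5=5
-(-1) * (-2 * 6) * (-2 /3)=8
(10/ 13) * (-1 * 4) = -40/ 13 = -3.08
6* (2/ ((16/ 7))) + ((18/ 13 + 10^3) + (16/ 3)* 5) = 161195/ 156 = 1033.30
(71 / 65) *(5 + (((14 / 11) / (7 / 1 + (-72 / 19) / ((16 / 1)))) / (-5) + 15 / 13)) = 79795764 / 11944075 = 6.68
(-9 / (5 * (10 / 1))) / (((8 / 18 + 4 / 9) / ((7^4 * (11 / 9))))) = -237699 / 400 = -594.25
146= 146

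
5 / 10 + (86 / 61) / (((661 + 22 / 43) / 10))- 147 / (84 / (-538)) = 326908714 / 347029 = 942.02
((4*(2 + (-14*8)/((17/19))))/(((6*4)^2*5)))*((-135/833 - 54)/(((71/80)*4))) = 5248611/2010862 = 2.61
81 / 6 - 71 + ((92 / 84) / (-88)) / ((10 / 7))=-151823 / 2640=-57.51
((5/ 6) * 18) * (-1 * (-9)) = 135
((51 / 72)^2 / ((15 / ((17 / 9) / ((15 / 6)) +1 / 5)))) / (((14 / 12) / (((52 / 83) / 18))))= 161551 / 169419600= 0.00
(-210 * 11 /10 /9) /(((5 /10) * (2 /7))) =-539 /3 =-179.67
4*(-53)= -212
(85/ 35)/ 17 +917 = 6420/ 7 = 917.14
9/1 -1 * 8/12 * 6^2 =-15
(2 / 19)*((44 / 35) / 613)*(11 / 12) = 242 / 1222935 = 0.00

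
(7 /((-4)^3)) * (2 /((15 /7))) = -49 /480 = -0.10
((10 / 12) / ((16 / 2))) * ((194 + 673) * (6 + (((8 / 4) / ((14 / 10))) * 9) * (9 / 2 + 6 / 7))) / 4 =5301705 / 3136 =1690.59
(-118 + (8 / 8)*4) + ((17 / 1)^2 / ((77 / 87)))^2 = 631494543 / 5929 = 106509.45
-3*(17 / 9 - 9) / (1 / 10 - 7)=-640 / 207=-3.09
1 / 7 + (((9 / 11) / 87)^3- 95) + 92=-649234991 / 227232313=-2.86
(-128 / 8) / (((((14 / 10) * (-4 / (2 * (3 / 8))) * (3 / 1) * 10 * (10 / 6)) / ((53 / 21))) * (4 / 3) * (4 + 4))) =159 / 15680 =0.01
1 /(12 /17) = 17 /12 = 1.42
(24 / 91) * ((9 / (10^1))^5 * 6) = 531441 / 568750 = 0.93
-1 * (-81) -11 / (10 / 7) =73.30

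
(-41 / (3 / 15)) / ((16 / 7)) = -1435 / 16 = -89.69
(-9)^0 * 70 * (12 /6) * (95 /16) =3325 /4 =831.25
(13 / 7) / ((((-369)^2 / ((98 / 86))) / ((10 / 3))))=910 / 17564769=0.00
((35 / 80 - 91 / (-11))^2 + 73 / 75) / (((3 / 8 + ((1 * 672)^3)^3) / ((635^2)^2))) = 1161012024772516075 / 2596988627634068570738603886624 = 0.00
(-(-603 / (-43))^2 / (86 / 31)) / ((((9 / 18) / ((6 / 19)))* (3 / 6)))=-135262548 / 1510633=-89.54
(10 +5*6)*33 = 1320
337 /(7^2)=337 /49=6.88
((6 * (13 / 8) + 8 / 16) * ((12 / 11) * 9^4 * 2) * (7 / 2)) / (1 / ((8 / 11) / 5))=74697.80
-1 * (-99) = 99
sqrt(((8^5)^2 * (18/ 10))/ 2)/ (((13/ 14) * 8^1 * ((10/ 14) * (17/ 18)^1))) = 6203.22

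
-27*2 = -54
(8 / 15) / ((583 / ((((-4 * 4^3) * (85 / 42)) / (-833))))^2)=655360 / 1079665225947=0.00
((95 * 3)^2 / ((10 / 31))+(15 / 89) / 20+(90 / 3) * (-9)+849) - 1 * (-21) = 89853513 / 356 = 252397.51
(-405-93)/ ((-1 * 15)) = 166/ 5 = 33.20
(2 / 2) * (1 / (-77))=-1 / 77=-0.01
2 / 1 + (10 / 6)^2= 43 / 9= 4.78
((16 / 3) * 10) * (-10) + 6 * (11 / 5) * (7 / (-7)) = -8198 / 15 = -546.53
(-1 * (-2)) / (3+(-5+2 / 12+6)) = 0.48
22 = 22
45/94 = 0.48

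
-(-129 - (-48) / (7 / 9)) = 471 / 7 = 67.29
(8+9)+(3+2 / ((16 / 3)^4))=655441 / 32768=20.00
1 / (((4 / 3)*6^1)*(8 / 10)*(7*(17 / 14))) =5 / 272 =0.02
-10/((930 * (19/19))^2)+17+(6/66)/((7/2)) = 113388313/6659730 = 17.03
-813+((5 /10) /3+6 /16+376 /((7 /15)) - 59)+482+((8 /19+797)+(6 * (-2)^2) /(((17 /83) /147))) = 1000553177 /54264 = 18438.62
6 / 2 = 3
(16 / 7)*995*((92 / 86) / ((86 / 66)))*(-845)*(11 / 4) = -56157043800 / 12943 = -4338796.55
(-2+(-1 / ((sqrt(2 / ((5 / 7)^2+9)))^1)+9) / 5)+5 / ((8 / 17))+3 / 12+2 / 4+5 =647 / 40- sqrt(233) / 35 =15.74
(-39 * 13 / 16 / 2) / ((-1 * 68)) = 507 / 2176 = 0.23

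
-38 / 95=-2 / 5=-0.40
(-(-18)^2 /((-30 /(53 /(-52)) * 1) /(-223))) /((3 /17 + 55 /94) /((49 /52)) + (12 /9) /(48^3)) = 518134291508736 /170595957935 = 3037.20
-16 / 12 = -4 / 3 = -1.33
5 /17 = 0.29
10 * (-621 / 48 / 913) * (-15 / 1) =2.13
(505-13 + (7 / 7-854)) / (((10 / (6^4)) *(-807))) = 77976 / 1345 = 57.97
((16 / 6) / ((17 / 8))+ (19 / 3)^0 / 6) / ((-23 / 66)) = -1595 / 391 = -4.08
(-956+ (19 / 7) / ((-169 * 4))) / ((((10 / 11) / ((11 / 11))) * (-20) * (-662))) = -49761921 / 626516800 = -0.08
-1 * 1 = -1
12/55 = 0.22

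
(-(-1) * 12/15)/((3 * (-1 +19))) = 2/135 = 0.01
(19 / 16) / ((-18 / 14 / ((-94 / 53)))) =6251 / 3816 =1.64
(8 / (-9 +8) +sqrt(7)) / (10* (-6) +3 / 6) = 16 / 119 - 2* sqrt(7) / 119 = 0.09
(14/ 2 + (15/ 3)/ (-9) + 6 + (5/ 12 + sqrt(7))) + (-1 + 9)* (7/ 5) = 26.71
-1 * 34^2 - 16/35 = -1156.46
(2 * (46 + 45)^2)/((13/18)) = 22932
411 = 411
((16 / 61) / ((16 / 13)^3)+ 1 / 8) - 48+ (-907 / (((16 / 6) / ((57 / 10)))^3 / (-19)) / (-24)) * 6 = -5262250157943 / 124928000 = -42122.26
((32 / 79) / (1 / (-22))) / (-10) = 352 / 395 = 0.89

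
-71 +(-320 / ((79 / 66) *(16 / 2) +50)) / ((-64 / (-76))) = -77.38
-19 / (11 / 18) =-342 / 11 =-31.09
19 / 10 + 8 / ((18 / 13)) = 691 / 90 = 7.68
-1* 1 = -1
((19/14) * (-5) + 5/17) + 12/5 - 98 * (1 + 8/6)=-830947/3570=-232.76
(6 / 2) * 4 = 12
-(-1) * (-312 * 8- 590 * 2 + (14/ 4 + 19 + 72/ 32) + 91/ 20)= -36467/ 10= -3646.70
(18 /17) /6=3 /17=0.18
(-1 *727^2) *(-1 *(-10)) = -5285290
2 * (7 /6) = 7 /3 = 2.33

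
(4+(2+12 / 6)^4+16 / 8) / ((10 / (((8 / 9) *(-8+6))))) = -2096 / 45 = -46.58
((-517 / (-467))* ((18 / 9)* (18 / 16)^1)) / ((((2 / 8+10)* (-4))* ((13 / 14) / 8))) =-0.52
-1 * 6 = -6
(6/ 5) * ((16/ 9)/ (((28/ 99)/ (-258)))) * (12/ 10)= -408672/ 175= -2335.27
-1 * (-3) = 3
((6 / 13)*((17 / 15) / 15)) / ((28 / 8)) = 68 / 6825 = 0.01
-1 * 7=-7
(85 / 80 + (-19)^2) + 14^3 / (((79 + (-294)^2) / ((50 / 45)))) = 902214319 / 2491632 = 362.10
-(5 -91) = 86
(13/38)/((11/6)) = 0.19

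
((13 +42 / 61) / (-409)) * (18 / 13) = -15030 / 324337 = -0.05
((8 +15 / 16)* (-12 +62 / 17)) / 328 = -10153 / 44608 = -0.23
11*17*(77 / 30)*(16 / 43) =178.59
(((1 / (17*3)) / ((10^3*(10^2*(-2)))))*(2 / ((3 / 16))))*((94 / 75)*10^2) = -188 / 1434375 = -0.00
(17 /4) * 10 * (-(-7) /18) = 595 /36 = 16.53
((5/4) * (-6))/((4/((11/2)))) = -165/16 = -10.31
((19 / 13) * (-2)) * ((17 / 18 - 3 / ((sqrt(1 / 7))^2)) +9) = 3781 / 117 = 32.32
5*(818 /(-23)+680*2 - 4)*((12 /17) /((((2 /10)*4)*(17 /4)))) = 9111000 /6647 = 1370.69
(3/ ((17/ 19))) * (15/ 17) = 855/ 289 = 2.96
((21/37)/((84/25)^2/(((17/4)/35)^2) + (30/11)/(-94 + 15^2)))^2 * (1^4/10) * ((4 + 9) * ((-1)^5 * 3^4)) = -1118556977762849625/19332667553237076382472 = -0.00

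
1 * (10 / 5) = 2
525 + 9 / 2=1059 / 2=529.50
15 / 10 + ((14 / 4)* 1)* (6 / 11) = 3.41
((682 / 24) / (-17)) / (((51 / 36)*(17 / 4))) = -1364 / 4913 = -0.28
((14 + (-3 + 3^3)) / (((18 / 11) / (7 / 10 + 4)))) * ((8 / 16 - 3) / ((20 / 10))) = -136.43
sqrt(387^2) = 387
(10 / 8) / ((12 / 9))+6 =111 / 16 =6.94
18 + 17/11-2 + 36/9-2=215/11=19.55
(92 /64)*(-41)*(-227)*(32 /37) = 428122 /37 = 11570.86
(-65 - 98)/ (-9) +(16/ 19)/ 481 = 1489801/ 82251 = 18.11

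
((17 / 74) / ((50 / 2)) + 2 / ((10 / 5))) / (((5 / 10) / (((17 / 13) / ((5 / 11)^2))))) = 3840419 / 300625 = 12.77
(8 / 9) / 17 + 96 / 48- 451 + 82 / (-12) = -139469 / 306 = -455.78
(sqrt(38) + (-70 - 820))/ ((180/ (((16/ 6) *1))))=-356/ 27 + 2 *sqrt(38)/ 135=-13.09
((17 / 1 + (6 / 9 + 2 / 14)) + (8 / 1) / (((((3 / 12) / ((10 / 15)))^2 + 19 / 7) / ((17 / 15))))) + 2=3086816 / 134295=22.99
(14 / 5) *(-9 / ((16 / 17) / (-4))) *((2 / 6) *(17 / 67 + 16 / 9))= 29155 / 402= 72.52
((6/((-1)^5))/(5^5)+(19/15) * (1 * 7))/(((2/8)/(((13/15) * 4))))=17286256/140625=122.92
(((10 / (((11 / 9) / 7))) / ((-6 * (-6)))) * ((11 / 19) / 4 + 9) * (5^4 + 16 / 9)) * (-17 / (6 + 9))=-466538905 / 45144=-10334.46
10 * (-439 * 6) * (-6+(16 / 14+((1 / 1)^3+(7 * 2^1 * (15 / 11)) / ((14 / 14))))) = -401257.40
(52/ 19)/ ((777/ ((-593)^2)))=18285748/ 14763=1238.62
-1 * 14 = -14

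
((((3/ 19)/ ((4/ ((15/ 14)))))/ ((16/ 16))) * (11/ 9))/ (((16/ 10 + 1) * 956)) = 0.00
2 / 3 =0.67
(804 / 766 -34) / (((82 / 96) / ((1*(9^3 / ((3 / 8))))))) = -1177597440 / 15703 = -74991.88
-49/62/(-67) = 49/4154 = 0.01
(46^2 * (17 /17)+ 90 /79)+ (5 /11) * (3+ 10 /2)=1842954 /869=2120.78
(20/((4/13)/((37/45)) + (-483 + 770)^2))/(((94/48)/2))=461760/1862124443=0.00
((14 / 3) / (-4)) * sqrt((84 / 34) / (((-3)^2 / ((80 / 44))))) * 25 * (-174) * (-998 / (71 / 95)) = -962321500 * sqrt(39270) / 39831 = -4787727.56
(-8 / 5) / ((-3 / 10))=16 / 3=5.33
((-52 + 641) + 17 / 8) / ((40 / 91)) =430339 / 320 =1344.81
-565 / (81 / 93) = -17515 / 27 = -648.70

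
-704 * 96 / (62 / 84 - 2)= 2838528 / 53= 53557.13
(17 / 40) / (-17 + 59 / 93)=-1581 / 60880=-0.03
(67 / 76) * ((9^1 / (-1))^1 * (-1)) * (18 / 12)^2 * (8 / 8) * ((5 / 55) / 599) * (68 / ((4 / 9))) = 830331 / 2003056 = 0.41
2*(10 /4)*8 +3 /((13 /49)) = 667 /13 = 51.31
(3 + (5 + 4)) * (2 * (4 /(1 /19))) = 1824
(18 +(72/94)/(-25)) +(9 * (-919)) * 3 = -29134161/1175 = -24795.03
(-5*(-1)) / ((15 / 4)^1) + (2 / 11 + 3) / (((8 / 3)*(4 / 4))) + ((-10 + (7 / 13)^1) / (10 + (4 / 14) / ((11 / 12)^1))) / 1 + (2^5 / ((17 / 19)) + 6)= 1004645495 / 23162568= 43.37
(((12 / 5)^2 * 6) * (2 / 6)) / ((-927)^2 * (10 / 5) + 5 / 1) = 288 / 42966575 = 0.00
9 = 9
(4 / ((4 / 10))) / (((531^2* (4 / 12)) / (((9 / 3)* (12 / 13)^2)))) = 160 / 588289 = 0.00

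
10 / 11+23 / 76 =1013 / 836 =1.21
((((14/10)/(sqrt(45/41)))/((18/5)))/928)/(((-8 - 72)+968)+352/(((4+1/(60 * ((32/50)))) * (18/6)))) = 5411 * sqrt(205)/177635013120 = 0.00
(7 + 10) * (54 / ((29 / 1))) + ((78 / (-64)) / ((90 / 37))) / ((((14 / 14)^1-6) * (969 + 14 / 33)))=46988534239 / 1484382400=31.66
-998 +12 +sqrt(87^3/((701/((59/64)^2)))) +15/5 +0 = -983 +5133*sqrt(60987)/44864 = -954.75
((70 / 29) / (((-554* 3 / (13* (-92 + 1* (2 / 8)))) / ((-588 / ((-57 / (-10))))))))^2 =6694946053022500 / 209655010161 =31933.16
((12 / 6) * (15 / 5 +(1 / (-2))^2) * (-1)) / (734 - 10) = -13 / 1448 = -0.01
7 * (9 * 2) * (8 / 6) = 168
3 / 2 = 1.50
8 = 8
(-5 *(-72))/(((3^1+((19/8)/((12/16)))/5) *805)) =2160/17549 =0.12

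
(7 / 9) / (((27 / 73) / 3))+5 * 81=33316 / 81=411.31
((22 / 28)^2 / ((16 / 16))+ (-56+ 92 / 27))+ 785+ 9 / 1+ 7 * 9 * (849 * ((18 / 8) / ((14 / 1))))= 98834977 / 10584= 9338.15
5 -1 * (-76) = 81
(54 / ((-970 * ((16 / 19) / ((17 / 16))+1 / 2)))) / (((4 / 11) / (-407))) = 39043917 / 809950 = 48.21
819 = 819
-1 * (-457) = 457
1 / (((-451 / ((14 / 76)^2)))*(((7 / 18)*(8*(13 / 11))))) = -63 / 3078608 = -0.00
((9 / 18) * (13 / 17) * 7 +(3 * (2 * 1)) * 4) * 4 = 1814 / 17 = 106.71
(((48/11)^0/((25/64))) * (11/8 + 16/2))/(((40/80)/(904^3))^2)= 52394031382649634816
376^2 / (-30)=-70688 / 15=-4712.53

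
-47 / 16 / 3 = -47 / 48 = -0.98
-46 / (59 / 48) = -2208 / 59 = -37.42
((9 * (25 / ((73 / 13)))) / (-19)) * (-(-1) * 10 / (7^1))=-29250 / 9709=-3.01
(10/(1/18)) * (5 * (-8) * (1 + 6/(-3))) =7200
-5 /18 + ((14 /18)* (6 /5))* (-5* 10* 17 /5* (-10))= 28555 /18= 1586.39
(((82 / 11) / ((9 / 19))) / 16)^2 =606841 / 627264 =0.97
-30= -30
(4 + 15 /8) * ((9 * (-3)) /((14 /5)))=-6345 /112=-56.65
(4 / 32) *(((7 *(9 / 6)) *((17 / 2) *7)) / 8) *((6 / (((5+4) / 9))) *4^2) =7497 / 8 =937.12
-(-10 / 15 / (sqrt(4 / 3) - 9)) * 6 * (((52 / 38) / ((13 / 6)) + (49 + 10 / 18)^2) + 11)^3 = -7658805660.45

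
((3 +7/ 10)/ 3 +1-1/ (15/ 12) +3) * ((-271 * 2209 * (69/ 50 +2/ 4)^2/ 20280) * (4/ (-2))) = 175878342283/ 190125000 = 925.07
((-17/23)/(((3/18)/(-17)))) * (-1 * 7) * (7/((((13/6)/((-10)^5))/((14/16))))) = 44607150000/299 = 149187792.64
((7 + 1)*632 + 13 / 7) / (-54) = -35405 / 378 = -93.66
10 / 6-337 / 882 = 1133 / 882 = 1.28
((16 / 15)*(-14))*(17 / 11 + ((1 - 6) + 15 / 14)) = 5872 / 165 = 35.59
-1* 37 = -37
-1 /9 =-0.11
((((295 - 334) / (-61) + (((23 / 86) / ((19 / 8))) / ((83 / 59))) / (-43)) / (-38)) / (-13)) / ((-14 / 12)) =-48594831 / 43933458491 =-0.00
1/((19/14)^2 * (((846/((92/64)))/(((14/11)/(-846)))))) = -7889/5684216472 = -0.00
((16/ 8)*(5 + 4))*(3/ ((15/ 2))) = 36/ 5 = 7.20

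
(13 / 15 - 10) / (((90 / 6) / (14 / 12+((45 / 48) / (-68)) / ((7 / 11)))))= -3584057 / 5140800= -0.70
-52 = -52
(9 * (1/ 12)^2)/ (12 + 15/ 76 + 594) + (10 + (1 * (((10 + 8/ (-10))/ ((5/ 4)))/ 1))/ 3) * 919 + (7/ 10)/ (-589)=31055892648637/ 2713581900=11444.61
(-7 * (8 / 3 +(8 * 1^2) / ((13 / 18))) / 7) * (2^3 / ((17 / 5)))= -21440 / 663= -32.34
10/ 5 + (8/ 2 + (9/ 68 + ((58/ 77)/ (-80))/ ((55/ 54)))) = 6.12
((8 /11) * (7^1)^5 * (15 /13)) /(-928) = -252105 /16588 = -15.20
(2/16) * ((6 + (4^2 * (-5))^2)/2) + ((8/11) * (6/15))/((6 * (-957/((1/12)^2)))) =4551927431/11369160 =400.37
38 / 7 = 5.43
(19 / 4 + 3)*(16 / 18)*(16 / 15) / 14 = 496 / 945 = 0.52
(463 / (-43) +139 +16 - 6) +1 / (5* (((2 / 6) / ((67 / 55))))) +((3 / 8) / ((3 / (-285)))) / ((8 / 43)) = -39747823 / 756800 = -52.52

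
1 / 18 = 0.06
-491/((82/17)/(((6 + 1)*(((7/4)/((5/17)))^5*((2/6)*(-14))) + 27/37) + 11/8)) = 361126428096629489/14563200000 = 24797189.36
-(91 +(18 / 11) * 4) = -1073 / 11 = -97.55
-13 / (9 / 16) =-208 / 9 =-23.11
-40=-40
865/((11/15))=12975/11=1179.55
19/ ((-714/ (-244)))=2318/ 357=6.49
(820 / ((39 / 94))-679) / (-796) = -50599 / 31044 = -1.63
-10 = -10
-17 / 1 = -17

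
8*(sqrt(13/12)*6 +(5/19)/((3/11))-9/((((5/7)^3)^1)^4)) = -56697220797904/13916015625 +8*sqrt(39) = -4024.28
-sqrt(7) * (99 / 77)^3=-729 * sqrt(7) / 343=-5.62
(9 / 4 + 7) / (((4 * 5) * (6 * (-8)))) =-37 / 3840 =-0.01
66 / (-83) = -66 / 83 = -0.80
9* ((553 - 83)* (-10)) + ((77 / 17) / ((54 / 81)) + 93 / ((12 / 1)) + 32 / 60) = -43130621 / 1020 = -42284.92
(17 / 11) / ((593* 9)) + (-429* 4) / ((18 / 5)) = -27983653 / 58707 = -476.67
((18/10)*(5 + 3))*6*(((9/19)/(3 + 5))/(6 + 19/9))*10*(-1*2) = -17496/1387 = -12.61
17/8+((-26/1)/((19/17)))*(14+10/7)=-379627/1064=-356.79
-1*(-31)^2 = -961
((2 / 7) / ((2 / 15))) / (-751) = -0.00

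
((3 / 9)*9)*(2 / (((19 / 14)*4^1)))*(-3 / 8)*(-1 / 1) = 63 / 152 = 0.41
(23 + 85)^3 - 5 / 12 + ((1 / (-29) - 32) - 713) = 438120359 / 348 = 1258966.55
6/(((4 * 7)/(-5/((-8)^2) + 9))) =1713/896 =1.91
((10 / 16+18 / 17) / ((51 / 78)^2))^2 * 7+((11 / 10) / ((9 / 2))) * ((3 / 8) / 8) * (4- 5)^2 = 2516514746939 / 23172066240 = 108.60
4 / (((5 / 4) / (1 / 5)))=16 / 25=0.64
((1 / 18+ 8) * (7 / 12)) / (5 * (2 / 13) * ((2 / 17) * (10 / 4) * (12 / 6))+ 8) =224315 / 403488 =0.56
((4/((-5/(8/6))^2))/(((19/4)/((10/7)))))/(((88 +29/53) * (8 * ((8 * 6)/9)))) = 212/9362535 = 0.00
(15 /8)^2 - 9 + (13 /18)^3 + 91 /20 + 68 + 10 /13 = 206861137 /3032640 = 68.21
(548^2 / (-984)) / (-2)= 18769 / 123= 152.59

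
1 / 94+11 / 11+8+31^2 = 91181 / 94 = 970.01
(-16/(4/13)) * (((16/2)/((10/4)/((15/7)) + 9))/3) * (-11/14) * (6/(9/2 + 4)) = 54912/7259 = 7.56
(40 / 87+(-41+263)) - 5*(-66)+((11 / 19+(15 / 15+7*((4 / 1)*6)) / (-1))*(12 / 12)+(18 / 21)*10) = 4542892 / 11571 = 392.61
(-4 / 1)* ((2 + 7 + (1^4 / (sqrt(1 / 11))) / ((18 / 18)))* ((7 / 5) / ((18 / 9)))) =-126 / 5 - 14* sqrt(11) / 5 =-34.49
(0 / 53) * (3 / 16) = 0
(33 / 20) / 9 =11 / 60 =0.18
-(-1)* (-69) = -69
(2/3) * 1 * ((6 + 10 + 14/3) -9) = 70/9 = 7.78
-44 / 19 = -2.32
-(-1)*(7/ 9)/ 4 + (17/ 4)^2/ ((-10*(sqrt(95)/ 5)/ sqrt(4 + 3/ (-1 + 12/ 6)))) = 7/ 36 - 289*sqrt(665)/ 3040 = -2.26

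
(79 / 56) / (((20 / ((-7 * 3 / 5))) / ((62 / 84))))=-2449 / 11200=-0.22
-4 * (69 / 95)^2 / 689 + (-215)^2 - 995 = 281250297706 / 6218225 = 45230.00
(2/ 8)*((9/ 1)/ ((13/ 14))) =63/ 26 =2.42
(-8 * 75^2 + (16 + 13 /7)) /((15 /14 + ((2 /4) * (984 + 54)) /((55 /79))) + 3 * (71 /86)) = -744679375 /12400041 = -60.05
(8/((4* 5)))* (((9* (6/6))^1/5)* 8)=144/25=5.76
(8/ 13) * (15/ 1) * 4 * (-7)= -3360/ 13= -258.46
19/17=1.12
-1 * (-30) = 30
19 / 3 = 6.33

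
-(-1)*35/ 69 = 35/ 69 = 0.51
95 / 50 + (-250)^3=-156249981 / 10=-15624998.10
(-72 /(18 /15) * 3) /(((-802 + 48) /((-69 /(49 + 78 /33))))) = -13662 /42601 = -0.32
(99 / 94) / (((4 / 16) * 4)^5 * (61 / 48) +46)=2376 / 106643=0.02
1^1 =1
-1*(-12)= 12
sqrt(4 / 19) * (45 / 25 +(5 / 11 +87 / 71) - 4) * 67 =-15.99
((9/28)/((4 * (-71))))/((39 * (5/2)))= -3/258440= -0.00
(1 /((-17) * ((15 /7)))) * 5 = -7 /51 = -0.14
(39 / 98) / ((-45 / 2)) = -13 / 735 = -0.02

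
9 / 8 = 1.12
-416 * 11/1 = -4576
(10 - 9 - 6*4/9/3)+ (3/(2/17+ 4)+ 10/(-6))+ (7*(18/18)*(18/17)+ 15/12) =167821/21420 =7.83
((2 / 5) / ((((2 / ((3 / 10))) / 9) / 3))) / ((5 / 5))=81 / 50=1.62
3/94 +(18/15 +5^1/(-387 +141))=35021/28905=1.21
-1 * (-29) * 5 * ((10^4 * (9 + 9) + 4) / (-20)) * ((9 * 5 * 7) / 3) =-137028045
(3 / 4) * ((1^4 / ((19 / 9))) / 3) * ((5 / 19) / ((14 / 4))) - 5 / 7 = -3565 / 5054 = -0.71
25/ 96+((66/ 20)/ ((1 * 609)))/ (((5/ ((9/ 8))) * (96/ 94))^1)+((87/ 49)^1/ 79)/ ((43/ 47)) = 26523083887/ 92681030400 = 0.29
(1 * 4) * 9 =36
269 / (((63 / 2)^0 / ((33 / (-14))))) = -8877 / 14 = -634.07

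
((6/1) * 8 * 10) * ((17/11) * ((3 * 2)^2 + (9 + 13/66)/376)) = 151977110/5687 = 26723.60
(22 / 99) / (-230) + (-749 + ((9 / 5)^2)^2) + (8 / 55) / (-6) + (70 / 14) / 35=-7355696596 / 9961875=-738.38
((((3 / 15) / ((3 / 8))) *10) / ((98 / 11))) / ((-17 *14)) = -44 / 17493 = -0.00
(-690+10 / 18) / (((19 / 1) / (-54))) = 37230 / 19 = 1959.47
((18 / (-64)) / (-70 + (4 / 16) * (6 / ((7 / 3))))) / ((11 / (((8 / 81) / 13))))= 7 / 2499354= 0.00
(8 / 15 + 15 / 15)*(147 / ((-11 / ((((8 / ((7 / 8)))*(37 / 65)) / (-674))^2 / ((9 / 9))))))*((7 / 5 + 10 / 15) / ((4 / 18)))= -0.01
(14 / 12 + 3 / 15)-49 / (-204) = 1.61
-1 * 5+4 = -1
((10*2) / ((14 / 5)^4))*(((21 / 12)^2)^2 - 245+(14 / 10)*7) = -3686875 / 50176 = -73.48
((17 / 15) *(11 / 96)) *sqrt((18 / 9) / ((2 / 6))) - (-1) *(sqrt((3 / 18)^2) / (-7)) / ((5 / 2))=-1 / 105 + 187 *sqrt(6) / 1440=0.31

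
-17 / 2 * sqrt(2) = -17 * sqrt(2) / 2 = -12.02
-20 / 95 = -4 / 19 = -0.21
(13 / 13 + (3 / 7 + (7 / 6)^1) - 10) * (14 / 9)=-311 / 27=-11.52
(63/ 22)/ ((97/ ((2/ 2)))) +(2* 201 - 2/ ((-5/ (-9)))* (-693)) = 30909171/ 10670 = 2896.83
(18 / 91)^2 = 324 / 8281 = 0.04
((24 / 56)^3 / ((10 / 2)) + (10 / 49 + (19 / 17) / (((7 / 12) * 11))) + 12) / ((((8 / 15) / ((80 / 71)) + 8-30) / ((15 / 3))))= -596222850 / 207111289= -2.88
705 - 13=692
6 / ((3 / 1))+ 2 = 4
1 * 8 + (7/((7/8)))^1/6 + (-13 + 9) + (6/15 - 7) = -1.27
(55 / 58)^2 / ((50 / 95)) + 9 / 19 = 278957 / 127832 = 2.18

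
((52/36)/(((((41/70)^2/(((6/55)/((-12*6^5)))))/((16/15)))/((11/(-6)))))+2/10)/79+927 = 306718467899/330871230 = 927.00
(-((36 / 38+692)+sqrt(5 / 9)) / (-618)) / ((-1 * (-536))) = sqrt(5) / 993744+6583 / 3146856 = 0.00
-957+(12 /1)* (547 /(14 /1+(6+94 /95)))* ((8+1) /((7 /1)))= -3872793 /6979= -554.92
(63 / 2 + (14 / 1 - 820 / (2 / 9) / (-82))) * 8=724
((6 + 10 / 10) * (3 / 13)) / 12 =7 / 52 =0.13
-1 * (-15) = 15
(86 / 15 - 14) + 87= 1181 / 15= 78.73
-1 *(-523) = 523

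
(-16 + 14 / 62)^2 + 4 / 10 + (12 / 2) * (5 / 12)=2419079 / 9610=251.73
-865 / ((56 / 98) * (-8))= 6055 / 32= 189.22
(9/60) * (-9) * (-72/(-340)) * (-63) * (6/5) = 45927/2125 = 21.61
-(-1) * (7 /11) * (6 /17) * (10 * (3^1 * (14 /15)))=1176 /187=6.29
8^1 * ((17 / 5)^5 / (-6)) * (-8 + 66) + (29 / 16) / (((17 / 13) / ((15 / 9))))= -89592765503 / 2550000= -35134.42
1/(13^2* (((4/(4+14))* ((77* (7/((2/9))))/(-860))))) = -860/91091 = -0.01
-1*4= -4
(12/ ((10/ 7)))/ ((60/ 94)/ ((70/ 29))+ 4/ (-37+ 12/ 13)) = 925806/ 16925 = 54.70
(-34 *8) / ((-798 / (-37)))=-5032 / 399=-12.61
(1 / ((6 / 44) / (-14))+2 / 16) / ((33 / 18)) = -2461 / 44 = -55.93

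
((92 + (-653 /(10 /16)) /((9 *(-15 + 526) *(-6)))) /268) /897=0.00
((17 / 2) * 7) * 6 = 357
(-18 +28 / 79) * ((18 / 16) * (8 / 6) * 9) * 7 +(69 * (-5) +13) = -157961 / 79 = -1999.51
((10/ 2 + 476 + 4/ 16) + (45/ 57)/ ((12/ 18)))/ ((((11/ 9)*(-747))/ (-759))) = 2529885/ 6308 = 401.06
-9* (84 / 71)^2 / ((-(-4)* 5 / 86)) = -1365336 / 25205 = -54.17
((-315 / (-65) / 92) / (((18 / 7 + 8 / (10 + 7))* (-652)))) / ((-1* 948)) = 2499 / 89201966464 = 0.00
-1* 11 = -11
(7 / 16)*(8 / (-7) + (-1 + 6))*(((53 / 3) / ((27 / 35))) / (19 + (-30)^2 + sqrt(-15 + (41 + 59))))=1704745 / 40534848 - 1855*sqrt(85) / 40534848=0.04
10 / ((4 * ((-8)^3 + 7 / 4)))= -10 / 2041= -0.00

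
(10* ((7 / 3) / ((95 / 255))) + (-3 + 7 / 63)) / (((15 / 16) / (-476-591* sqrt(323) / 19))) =-32200832* sqrt(323) / 16245-77805056 / 2565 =-65957.84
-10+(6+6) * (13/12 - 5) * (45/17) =-2285/17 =-134.41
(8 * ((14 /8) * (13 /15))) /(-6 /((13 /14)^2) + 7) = 292.93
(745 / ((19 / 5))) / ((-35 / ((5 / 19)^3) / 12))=-1117500 / 912247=-1.22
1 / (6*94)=1 / 564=0.00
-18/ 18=-1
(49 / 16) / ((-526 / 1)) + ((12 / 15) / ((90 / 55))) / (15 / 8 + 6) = 1342301 / 23859360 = 0.06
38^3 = 54872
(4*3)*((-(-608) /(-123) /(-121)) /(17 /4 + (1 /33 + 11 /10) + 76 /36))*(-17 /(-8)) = 930240 /6689683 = 0.14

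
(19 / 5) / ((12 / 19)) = 6.02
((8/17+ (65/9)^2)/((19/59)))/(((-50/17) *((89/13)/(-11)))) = 611454701/6848550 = 89.28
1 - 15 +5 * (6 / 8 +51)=979 / 4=244.75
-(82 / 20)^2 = -1681 / 100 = -16.81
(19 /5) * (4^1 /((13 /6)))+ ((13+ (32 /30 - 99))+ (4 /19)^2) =-5481914 /70395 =-77.87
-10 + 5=-5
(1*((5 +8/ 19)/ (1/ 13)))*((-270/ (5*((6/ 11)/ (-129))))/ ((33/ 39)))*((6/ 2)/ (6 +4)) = 319097.79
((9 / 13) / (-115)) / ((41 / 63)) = -567 / 61295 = -0.01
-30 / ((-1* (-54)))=-5 / 9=-0.56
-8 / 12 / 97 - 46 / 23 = -584 / 291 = -2.01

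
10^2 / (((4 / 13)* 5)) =65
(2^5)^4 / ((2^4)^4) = 16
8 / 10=4 / 5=0.80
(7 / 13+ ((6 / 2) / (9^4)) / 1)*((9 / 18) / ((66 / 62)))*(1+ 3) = 949964 / 938223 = 1.01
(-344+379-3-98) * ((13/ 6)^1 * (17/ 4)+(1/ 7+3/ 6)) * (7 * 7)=-127435/ 4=-31858.75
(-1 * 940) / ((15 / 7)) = -1316 / 3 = -438.67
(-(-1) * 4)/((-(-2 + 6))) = -1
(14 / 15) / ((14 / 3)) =1 / 5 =0.20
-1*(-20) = 20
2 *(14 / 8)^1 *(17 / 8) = 119 / 16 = 7.44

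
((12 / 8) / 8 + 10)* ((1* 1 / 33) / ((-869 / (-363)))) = 163 / 1264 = 0.13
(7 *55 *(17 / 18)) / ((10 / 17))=22253 / 36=618.14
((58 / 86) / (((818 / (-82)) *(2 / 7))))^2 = 69272329 / 1237210276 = 0.06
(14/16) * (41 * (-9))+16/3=-7621/24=-317.54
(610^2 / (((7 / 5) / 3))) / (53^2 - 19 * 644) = -84.58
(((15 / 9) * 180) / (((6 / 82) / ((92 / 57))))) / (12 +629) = 377200 / 36537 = 10.32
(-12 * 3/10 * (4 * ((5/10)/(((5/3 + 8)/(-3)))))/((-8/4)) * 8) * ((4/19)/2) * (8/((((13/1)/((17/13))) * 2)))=-176256/465595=-0.38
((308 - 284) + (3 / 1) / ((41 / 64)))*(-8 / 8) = -1176 / 41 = -28.68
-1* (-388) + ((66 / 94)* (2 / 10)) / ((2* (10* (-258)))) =388.00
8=8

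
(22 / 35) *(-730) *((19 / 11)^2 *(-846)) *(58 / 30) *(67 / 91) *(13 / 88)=7219746939 / 29645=243540.12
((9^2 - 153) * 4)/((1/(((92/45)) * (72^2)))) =-15261696/5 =-3052339.20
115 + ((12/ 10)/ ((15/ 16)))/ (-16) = 2873/ 25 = 114.92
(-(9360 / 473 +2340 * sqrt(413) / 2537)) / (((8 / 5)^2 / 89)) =-1301625 / 1892 -1301625 * sqrt(413) / 40592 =-1339.62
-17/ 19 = -0.89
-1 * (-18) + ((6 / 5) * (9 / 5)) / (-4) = 17.46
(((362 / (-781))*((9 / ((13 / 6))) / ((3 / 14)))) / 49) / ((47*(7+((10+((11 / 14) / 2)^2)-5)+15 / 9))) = -4378752 / 15512047837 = -0.00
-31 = -31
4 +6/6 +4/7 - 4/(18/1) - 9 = -230/63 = -3.65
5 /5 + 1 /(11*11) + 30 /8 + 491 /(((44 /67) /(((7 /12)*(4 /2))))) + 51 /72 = 106206 /121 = 877.74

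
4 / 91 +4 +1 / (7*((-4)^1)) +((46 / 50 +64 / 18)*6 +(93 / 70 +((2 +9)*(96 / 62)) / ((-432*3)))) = 245082589 / 7616700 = 32.18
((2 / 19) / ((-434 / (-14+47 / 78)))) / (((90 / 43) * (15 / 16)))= 1892 / 1142505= 0.00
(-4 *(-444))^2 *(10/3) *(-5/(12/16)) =-70092800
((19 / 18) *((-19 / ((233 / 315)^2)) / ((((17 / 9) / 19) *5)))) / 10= -27223371 / 3691652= -7.37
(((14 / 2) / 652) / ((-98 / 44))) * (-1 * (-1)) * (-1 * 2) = 11 / 1141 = 0.01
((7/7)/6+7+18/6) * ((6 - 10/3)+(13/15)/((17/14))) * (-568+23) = -2865719/153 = -18730.19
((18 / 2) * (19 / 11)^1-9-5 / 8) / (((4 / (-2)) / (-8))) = 521 / 22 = 23.68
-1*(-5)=5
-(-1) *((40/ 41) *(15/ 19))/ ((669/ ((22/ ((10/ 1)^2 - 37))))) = 4400/ 10944171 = 0.00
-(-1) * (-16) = -16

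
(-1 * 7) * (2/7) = -2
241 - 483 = -242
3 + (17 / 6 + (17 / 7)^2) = 3449 / 294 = 11.73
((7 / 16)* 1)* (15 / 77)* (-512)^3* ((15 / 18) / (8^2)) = -1638400 / 11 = -148945.45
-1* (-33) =33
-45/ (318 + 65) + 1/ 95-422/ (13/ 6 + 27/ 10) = -230601166/ 2656105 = -86.82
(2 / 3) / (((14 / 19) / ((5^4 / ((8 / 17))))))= 201875 / 168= 1201.64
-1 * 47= -47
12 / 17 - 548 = -9304 / 17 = -547.29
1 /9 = 0.11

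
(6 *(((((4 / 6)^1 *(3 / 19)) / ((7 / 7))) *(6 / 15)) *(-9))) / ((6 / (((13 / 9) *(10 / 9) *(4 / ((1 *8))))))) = -52 / 171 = -0.30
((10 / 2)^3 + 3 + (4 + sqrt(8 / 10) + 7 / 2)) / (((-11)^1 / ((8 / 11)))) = -1084 / 121-16 * sqrt(5) / 605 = -9.02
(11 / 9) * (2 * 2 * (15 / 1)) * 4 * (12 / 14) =1760 / 7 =251.43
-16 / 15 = -1.07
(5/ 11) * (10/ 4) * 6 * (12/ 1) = 81.82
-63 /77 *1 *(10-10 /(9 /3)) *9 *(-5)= 2700 /11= 245.45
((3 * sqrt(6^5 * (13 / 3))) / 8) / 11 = 27 * sqrt(26) / 22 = 6.26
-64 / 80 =-4 / 5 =-0.80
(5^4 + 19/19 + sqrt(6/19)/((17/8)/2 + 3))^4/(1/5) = 1260327199675904 * sqrt(114)/19827925 + 989596358583656983696/1288815125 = 768512891538.55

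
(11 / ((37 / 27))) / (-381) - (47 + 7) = -54.02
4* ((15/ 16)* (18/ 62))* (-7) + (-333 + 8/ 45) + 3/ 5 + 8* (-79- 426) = -4887905/ 1116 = -4379.84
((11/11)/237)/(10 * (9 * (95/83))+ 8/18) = 249/6105278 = 0.00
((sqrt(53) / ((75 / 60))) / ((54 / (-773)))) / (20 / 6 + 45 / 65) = -20098 * sqrt(53) / 7065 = -20.71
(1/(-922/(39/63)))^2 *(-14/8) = -169/214221168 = -0.00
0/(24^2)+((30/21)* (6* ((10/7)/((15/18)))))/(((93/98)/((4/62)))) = 960/961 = 1.00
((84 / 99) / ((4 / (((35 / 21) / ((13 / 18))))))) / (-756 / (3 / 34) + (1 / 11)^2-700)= -770 / 14578551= -0.00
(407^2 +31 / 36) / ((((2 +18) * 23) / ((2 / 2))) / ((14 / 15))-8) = 41743765 / 122184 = 341.65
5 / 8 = 0.62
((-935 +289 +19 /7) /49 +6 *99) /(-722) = -199239 /247646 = -0.80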